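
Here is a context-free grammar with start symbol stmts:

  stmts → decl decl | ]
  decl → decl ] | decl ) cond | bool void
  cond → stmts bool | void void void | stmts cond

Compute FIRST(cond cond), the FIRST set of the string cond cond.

Add FIRST(cond) = { ], bool, void }; cond is not nullable, stop.

{ ], bool, void }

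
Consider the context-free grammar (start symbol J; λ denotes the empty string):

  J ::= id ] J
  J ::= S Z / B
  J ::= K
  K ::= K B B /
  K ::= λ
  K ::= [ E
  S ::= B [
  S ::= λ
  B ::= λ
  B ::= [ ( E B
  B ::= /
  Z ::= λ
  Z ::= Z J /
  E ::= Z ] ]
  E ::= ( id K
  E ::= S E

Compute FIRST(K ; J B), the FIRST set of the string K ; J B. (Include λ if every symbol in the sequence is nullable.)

Add FIRST(K)\{λ} = { /, [ }; K is nullable, continue.
; is a terminal; add {;} and stop.

{ /, ;, [ }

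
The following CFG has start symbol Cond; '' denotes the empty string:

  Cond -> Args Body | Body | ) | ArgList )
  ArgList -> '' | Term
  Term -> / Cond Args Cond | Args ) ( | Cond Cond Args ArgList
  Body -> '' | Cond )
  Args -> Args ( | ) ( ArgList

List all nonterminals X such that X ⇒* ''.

{ ArgList, Body, Cond }

Directly nullable (have an ''-production): ArgList, Body.
Cond -> Body with every symbol nullable, so Cond is nullable.
No other nonterminal has a production whose RHS symbols are all nullable.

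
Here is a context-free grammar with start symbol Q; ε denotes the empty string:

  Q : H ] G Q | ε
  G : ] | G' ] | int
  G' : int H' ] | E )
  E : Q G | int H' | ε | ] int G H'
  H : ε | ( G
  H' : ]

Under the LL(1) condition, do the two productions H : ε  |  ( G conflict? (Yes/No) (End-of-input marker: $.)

No

FIRST(ε) = { ε } and FIRST(( G) = { ( }.
The first is nullable but FOLLOW(H) = { ] } is disjoint from FIRST of the second.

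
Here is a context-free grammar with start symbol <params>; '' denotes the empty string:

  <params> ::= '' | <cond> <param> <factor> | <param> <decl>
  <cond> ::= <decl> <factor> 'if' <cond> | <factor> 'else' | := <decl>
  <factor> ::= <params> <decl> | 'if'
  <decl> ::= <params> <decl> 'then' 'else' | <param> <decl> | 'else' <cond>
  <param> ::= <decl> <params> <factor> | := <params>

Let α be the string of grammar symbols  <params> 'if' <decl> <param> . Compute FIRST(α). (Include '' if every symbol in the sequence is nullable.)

{ 'else', 'if', := }

Add FIRST(<params>)\{''} = { 'else', 'if', := }; <params> is nullable, continue.
'if' is a terminal; add {'if'} and stop.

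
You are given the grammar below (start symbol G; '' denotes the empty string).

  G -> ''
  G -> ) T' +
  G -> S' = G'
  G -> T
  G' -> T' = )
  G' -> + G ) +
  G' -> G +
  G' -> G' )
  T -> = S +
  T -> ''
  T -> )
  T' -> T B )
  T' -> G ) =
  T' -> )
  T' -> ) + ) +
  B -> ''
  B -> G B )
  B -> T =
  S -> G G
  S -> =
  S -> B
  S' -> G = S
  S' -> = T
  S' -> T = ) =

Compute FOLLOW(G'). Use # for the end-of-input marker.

{ #, ), +, = }

In G -> S' = G': G' is at the end, add FOLLOW(G) = { #, ), +, = }.
In G' -> G' ): add FIRST()) = { ) }.
Union: FOLLOW(G') = { #, ), +, = }.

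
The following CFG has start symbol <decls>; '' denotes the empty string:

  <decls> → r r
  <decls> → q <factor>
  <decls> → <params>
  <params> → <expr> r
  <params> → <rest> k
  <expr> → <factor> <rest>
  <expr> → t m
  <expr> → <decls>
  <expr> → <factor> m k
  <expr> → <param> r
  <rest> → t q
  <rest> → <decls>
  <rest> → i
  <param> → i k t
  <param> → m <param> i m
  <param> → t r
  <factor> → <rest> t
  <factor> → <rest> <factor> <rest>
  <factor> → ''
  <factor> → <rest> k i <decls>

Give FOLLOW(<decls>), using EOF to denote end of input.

{ EOF, i, k, m, q, r, t }

<decls> is the start symbol, so EOF ∈ FOLLOW(<decls>).
In <expr> → <decls>: <decls> is at the end, add FOLLOW(<expr>) = { r }.
In <rest> → <decls>: <decls> is at the end, add FOLLOW(<rest>) = { EOF, i, k, m, q, r, t }.
In <factor> → <rest> k i <decls>: <decls> is at the end, add FOLLOW(<factor>) = { EOF, i, k, m, q, r, t }.
Union: FOLLOW(<decls>) = { EOF, i, k, m, q, r, t }.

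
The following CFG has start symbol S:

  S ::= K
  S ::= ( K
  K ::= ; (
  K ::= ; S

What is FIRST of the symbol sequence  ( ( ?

{ ( }

( is a terminal; add {(} and stop.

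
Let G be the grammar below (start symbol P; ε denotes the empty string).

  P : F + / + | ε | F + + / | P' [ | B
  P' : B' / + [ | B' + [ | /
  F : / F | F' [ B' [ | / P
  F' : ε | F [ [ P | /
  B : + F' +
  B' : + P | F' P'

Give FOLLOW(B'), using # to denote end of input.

In P' : B' / + [: add FIRST(/ + [) = { / }.
In P' : B' + [: add FIRST(+ [) = { + }.
In F : F' [ B' [: add FIRST([) = { [ }.
Union: FOLLOW(B') = { +, /, [ }.

{ +, /, [ }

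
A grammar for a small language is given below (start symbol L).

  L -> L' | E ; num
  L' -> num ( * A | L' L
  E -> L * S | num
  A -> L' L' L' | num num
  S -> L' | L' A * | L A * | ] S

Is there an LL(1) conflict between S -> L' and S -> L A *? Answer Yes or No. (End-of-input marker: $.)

FIRST(L') = { num } and FIRST(L A *) = { num }.
Both contain num, so the two alternatives are not disjoint — LL(1) conflict.

Yes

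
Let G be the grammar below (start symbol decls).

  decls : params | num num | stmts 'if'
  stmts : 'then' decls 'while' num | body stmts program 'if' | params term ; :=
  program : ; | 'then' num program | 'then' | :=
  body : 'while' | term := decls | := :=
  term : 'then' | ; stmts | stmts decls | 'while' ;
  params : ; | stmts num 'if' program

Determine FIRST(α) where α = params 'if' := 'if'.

Add FIRST(params) = { 'then', 'while', :=, ; }; params is not nullable, stop.

{ 'then', 'while', :=, ; }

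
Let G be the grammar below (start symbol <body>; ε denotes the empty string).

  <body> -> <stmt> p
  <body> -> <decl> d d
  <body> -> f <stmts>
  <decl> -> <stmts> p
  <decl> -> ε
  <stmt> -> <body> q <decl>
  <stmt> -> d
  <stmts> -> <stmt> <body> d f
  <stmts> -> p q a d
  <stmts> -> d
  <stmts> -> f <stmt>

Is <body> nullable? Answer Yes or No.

No

Nullable nonterminals: <decl>.
No production of <body> has an RHS whose symbols are all nullable, so <body> is not nullable.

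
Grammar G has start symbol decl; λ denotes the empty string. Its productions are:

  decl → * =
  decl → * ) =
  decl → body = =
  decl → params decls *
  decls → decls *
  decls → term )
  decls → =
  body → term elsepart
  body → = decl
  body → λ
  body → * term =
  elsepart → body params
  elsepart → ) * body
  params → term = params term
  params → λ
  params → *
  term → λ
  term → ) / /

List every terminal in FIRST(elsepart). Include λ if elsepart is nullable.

{ ), *, =, λ }

From elsepart → body params: body, params nullable, take FIRST(body) ∪ FIRST(params) = { ), *, = }; also λ since the whole RHS is nullable.
elsepart → ) * body contributes {)}.
Union: FIRST(elsepart) = { ), *, =, λ }.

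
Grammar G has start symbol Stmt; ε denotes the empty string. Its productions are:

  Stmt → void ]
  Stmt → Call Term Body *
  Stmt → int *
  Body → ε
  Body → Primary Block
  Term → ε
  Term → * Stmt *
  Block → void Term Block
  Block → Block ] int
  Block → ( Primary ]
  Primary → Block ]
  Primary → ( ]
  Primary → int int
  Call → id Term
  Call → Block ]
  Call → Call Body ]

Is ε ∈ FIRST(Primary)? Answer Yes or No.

Nullable nonterminals: Body, Term.
No production of Primary has an RHS whose symbols are all nullable, so Primary is not nullable.

No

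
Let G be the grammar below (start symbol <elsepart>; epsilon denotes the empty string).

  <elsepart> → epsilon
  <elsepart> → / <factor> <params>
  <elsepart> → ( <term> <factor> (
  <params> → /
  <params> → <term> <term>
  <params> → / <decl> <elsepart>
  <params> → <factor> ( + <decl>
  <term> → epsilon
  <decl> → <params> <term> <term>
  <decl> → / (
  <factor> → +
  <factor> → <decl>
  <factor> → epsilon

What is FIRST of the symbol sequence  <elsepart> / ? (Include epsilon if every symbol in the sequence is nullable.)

Add FIRST(<elsepart>)\{epsilon} = { (, / }; <elsepart> is nullable, continue.
/ is a terminal; add {/} and stop.

{ (, / }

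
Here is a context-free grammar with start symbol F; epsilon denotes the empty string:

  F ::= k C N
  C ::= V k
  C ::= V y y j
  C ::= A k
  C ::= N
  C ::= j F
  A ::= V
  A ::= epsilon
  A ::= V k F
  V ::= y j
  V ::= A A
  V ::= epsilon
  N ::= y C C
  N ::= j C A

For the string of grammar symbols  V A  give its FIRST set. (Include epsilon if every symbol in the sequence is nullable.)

{ k, y, epsilon }

Add FIRST(V)\{epsilon} = { k, y }; V is nullable, continue.
Add FIRST(A)\{epsilon} = { k, y }; A is nullable, continue.
Every symbol is nullable, so include epsilon.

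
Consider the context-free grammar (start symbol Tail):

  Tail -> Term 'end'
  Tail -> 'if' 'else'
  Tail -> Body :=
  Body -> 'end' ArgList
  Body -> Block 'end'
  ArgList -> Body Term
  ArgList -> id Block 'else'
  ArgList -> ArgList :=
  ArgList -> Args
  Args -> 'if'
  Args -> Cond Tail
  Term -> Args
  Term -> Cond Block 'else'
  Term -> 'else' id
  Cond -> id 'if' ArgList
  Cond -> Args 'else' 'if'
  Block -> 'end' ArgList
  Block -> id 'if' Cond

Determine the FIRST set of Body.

Body -> 'end' ArgList contributes {'end'}.
From Body -> Block 'end': add FIRST(Block) = { 'end', id }.
Union: FIRST(Body) = { 'end', id }.

{ 'end', id }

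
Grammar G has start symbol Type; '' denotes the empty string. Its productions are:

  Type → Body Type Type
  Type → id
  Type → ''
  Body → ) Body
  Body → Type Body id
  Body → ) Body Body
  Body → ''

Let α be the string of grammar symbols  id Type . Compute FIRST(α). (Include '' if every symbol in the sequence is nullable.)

{ id }

id is a terminal; add {id} and stop.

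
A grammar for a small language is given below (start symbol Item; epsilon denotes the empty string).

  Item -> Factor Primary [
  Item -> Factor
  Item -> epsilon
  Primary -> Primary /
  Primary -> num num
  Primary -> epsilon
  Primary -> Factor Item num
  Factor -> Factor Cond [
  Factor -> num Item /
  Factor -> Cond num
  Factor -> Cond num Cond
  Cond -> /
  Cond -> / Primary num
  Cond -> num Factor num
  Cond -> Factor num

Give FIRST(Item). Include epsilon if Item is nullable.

From Item -> Factor Primary [: add FIRST(Factor) = { /, num }.
From Item -> Factor: add FIRST(Factor) = { /, num }.
Item -> epsilon contributes epsilon.
Union: FIRST(Item) = { /, num, epsilon }.

{ /, num, epsilon }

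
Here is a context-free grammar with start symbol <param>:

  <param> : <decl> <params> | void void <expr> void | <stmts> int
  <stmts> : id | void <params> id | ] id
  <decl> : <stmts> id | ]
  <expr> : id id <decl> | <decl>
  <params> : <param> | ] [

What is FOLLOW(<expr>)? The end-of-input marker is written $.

In <param> : void void <expr> void: add FIRST(void) = { void }.
Union: FOLLOW(<expr>) = { void }.

{ void }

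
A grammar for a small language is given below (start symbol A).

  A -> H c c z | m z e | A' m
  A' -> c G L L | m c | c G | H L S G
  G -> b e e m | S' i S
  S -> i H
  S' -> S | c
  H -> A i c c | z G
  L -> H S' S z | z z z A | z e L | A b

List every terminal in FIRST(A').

{ c, m, z }

A' -> c G L L contributes {c}.
A' -> m c contributes {m}.
A' -> c G contributes {c}.
From A' -> H L S G: add FIRST(H) = { c, m, z }.
Union: FIRST(A') = { c, m, z }.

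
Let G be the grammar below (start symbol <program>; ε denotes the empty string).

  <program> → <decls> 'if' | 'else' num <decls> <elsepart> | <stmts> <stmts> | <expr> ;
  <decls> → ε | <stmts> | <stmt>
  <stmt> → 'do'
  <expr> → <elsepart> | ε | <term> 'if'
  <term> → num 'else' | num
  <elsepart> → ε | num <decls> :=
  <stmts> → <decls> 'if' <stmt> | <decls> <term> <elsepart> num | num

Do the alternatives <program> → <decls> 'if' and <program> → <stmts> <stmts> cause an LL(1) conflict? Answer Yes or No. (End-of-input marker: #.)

FIRST(<decls> 'if') = { 'do', 'if', num } and FIRST(<stmts> <stmts>) = { 'do', 'if', num }.
Both contain 'do', so the two alternatives are not disjoint — LL(1) conflict.

Yes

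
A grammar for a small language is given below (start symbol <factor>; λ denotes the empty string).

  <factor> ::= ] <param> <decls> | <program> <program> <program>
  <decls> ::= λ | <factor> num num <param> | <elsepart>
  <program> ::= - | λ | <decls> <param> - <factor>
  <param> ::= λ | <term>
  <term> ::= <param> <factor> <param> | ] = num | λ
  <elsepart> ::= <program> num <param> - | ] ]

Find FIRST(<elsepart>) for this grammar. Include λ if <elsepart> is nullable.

From <elsepart> ::= <program> num <param> -: <program> nullable, take FIRST(<program>) ∪ {num} = { -, ], num }.
<elsepart> ::= ] ] contributes {]}.
Union: FIRST(<elsepart>) = { -, ], num }.

{ -, ], num }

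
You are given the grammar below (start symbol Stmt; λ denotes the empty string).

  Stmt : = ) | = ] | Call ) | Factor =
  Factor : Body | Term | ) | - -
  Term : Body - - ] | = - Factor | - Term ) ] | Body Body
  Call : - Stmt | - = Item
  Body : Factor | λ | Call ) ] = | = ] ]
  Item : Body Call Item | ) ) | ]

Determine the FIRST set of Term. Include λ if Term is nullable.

{ ), -, =, λ }

From Term : Body - - ]: Body nullable, take FIRST(Body) ∪ {-} = { ), -, = }.
Term : = - Factor contributes {=}.
Term : - Term ) ] contributes {-}.
From Term : Body Body: Body, Body nullable, take FIRST(Body) ∪ FIRST(Body) = { ), -, = }; also λ since the whole RHS is nullable.
Union: FIRST(Term) = { ), -, =, λ }.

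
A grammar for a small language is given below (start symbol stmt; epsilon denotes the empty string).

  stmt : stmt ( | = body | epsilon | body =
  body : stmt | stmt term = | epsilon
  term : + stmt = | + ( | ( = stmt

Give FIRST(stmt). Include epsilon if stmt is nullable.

{ (, +, =, epsilon }

From stmt : stmt (: stmt nullable, take FIRST(stmt) ∪ {(} = { (, +, = }.
stmt : = body contributes {=}.
stmt : epsilon contributes epsilon.
From stmt : body =: body nullable, take FIRST(body) ∪ {=} = { (, +, = }.
Union: FIRST(stmt) = { (, +, =, epsilon }.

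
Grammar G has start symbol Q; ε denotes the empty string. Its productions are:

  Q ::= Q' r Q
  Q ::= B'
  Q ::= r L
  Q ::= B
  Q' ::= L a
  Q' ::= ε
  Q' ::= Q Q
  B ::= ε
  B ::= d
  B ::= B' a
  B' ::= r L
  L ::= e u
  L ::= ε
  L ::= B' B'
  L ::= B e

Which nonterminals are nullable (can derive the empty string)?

{ B, L, Q, Q' }

Directly nullable (have an ε-production): Q', B, L.
Q ::= B with every symbol nullable, so Q is nullable.
No other nonterminal has a production whose RHS symbols are all nullable.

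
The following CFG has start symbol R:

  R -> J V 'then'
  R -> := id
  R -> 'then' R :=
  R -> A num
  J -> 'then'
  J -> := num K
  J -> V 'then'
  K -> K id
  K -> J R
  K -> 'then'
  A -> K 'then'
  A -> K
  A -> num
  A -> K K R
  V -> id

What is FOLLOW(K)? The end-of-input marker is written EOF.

In J -> := num K: K is at the end, add FOLLOW(J) = { 'then', :=, id, num }.
In K -> K id: add FIRST(id) = { id }.
In A -> K 'then': add FIRST('then') = { 'then' }.
In A -> K: K is at the end, add FOLLOW(A) = { num }.
In A -> K K R: add FIRST(K R) = { 'then', :=, id }.
In A -> K K R: add FIRST(R) = { 'then', :=, id, num }.
Union: FOLLOW(K) = { 'then', :=, id, num }.

{ 'then', :=, id, num }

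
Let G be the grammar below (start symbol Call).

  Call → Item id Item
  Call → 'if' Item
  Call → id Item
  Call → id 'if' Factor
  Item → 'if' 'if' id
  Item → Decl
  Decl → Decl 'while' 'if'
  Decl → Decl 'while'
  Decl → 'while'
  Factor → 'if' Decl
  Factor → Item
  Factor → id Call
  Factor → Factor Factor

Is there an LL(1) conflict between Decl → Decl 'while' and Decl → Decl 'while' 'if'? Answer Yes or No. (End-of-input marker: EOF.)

FIRST(Decl 'while') = { 'while' } and FIRST(Decl 'while' 'if') = { 'while' }.
Both contain 'while', so the two alternatives are not disjoint — LL(1) conflict.

Yes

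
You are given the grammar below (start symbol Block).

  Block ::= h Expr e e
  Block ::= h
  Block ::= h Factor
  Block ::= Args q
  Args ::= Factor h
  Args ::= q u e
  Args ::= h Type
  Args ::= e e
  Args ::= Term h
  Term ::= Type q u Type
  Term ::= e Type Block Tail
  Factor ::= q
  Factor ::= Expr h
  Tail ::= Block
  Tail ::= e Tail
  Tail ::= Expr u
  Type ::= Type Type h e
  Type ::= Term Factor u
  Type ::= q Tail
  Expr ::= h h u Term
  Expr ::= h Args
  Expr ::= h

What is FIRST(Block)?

Block ::= h Expr e e contributes {h}.
Block ::= h contributes {h}.
Block ::= h Factor contributes {h}.
From Block ::= Args q: add FIRST(Args) = { e, h, q }.
Union: FIRST(Block) = { e, h, q }.

{ e, h, q }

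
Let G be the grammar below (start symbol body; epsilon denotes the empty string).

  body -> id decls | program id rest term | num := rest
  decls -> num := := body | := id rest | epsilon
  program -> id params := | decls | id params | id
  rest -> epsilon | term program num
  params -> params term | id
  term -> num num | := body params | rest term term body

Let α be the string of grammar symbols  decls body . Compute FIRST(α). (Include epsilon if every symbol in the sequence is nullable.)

Add FIRST(decls)\{epsilon} = { :=, num }; decls is nullable, continue.
Add FIRST(body) = { :=, id, num }; body is not nullable, stop.

{ :=, id, num }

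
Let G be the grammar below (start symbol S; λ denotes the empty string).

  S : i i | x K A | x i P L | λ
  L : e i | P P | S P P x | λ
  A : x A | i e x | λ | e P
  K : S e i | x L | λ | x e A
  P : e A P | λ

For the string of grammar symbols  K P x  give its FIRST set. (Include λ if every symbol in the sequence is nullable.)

{ e, i, x }

Add FIRST(K)\{λ} = { e, i, x }; K is nullable, continue.
Add FIRST(P)\{λ} = { e }; P is nullable, continue.
x is a terminal; add {x} and stop.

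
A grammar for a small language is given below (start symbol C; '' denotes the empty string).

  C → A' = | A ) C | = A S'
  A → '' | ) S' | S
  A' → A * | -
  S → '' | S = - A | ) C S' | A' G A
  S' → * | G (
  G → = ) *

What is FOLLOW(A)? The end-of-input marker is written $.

In C → A ) C: add FIRST() C) = { ) }.
In C → = A S': add FIRST(S') = { *, = }.
In A' → A *: add FIRST(*) = { * }.
In S → S = - A: A is at the end, add FOLLOW(S) = { ), *, = }.
In S → A' G A: A is at the end, add FOLLOW(S) = { ), *, = }.
Union: FOLLOW(A) = { ), *, = }.

{ ), *, = }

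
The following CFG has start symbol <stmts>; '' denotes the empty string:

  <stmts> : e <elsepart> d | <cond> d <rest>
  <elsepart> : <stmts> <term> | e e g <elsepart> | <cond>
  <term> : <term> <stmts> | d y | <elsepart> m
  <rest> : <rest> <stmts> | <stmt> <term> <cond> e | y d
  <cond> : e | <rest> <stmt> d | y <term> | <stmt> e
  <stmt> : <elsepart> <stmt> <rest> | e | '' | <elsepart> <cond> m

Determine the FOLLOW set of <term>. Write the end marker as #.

In <elsepart> : <stmts> <term>: <term> is at the end, add FOLLOW(<elsepart>) = { d, e, m, y }.
In <term> : <term> <stmts>: add FIRST(<stmts>) = { d, e, y }.
In <rest> : <stmt> <term> <cond> e: add FIRST(<cond> e) = { d, e, y }.
In <cond> : y <term>: <term> is at the end, add FOLLOW(<cond>) = { d, e, m, y }.
Union: FOLLOW(<term>) = { d, e, m, y }.

{ d, e, m, y }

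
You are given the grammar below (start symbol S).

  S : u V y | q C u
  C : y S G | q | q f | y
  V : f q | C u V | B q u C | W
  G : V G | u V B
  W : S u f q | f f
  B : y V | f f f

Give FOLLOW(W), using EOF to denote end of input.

In V : W: W is at the end, add FOLLOW(V) = { f, q, u, y }.
Union: FOLLOW(W) = { f, q, u, y }.

{ f, q, u, y }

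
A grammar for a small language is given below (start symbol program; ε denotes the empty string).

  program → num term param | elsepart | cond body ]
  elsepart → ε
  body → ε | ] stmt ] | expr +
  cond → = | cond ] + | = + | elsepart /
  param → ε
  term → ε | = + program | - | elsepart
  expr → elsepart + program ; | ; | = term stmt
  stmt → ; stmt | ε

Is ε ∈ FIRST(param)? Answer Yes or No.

Yes

param has an ε-production, so param ⇒ ε.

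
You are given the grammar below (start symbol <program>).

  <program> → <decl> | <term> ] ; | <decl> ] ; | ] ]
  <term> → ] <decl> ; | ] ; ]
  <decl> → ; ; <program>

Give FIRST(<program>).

{ ;, ] }

From <program> → <decl>: add FIRST(<decl>) = { ; }.
From <program> → <term> ] ;: add FIRST(<term>) = { ] }.
From <program> → <decl> ] ;: add FIRST(<decl>) = { ; }.
<program> → ] ] contributes {]}.
Union: FIRST(<program>) = { ;, ] }.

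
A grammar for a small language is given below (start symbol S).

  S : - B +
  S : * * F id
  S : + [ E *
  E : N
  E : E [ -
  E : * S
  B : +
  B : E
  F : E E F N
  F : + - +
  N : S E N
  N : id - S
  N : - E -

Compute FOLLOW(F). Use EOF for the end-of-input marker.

In S : * * F id: add FIRST(id) = { id }.
In F : E E F N: add FIRST(N) = { *, +, -, id }.
Union: FOLLOW(F) = { *, +, -, id }.

{ *, +, -, id }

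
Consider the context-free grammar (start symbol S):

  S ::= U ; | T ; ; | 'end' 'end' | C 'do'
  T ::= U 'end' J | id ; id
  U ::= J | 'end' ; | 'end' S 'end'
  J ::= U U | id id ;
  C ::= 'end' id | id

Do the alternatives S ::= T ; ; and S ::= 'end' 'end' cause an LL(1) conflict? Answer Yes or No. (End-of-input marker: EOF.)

FIRST(T ; ;) = { 'end', id } and FIRST('end' 'end') = { 'end' }.
Both contain 'end', so the two alternatives are not disjoint — LL(1) conflict.

Yes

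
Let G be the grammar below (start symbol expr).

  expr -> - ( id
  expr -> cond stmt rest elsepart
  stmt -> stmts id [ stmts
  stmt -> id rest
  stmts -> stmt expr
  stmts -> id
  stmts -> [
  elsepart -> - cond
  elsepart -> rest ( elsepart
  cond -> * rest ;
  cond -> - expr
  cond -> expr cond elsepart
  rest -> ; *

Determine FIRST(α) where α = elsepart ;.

{ -, ; }

Add FIRST(elsepart) = { -, ; }; elsepart is not nullable, stop.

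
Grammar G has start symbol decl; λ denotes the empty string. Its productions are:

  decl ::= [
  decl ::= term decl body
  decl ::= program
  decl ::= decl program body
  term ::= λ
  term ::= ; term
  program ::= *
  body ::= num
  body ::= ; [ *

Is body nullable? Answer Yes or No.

No

Nullable nonterminals: term.
No production of body has an RHS whose symbols are all nullable, so body is not nullable.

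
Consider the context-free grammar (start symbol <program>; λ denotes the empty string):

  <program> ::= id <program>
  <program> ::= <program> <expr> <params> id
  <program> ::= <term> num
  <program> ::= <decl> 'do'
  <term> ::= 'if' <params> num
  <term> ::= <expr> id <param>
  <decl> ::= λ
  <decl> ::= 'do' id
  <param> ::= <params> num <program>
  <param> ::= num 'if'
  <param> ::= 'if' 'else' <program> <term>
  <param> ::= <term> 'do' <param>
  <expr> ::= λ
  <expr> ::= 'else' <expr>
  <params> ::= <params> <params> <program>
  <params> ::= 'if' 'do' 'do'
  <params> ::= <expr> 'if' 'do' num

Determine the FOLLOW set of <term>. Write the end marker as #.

In <program> ::= <term> num: add FIRST(num) = { num }.
In <param> ::= 'if' 'else' <program> <term>: <term> is at the end, add FOLLOW(<param>) = { 'do', num }.
In <param> ::= <term> 'do' <param>: add FIRST('do' <param>) = { 'do' }.
Union: FOLLOW(<term>) = { 'do', num }.

{ 'do', num }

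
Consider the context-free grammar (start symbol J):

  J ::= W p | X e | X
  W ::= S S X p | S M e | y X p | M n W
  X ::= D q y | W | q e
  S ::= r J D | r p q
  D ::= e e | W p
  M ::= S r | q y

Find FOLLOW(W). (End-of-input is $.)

In J ::= W p: add FIRST(p) = { p }.
In W ::= M n W: W is at the end, add FOLLOW(W) = { $, e, p, q, r, y }.
In X ::= W: W is at the end, add FOLLOW(X) = { $, e, p, q, r, y }.
In D ::= W p: add FIRST(p) = { p }.
Union: FOLLOW(W) = { $, e, p, q, r, y }.

{ $, e, p, q, r, y }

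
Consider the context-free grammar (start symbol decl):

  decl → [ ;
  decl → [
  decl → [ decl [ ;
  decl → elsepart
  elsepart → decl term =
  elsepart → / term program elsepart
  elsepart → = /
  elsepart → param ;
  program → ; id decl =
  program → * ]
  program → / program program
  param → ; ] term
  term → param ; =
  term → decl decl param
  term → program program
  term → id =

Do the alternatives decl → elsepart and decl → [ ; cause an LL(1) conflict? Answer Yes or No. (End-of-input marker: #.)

Yes

FIRST(elsepart) = { /, ;, =, [ } and FIRST([ ;) = { [ }.
Both contain [, so the two alternatives are not disjoint — LL(1) conflict.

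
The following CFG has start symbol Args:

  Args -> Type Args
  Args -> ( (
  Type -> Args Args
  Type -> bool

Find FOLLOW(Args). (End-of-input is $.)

{ $, (, bool }

Args is the start symbol, so $ ∈ FOLLOW(Args).
In Args -> Type Args: Args is at the end, add FOLLOW(Args) = { $, (, bool }.
In Type -> Args Args: add FIRST(Args) = { (, bool }.
In Type -> Args Args: Args is at the end, add FOLLOW(Type) = { (, bool }.
Union: FOLLOW(Args) = { $, (, bool }.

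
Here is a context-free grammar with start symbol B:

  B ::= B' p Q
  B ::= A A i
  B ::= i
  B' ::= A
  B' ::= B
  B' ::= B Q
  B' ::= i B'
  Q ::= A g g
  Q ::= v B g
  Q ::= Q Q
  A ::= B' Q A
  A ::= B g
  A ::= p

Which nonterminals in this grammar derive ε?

No nonterminal has an empty production or an RHS whose symbols are all nullable.

{ } (none)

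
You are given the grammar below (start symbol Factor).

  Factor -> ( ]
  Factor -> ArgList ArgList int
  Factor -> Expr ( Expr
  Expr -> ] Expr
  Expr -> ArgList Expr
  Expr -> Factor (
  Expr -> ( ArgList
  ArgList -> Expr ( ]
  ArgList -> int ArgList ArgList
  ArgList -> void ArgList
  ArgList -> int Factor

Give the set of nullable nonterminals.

{ } (none)

No nonterminal has an empty production or an RHS whose symbols are all nullable.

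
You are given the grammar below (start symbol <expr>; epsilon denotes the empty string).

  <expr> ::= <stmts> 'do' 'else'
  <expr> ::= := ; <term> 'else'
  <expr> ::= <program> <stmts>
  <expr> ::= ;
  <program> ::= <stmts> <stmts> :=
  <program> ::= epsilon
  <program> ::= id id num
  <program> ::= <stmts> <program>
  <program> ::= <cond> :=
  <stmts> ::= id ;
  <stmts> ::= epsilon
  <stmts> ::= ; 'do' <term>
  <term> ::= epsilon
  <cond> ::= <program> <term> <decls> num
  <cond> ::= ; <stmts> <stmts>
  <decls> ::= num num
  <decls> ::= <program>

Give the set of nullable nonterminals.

{ <decls>, <expr>, <program>, <stmts>, <term> }

Directly nullable (have an epsilon-production): <program>, <stmts>, <term>.
<expr> ::= <program> <stmts> with every symbol nullable, so <expr> is nullable.
<decls> ::= <program> with every symbol nullable, so <decls> is nullable.
No other nonterminal has a production whose RHS symbols are all nullable.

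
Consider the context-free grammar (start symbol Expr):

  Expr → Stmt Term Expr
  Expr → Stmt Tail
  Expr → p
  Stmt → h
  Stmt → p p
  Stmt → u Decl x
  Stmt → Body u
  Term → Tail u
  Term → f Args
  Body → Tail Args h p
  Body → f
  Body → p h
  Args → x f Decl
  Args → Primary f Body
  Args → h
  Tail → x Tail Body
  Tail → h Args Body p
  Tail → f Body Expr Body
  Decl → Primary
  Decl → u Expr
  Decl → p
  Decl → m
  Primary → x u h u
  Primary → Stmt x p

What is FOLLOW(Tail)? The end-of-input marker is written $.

In Expr → Stmt Tail: Tail is at the end, add FOLLOW(Expr) = { $, f, h, p, u, x }.
In Term → Tail u: add FIRST(u) = { u }.
In Body → Tail Args h p: add FIRST(Args h p) = { f, h, p, u, x }.
In Tail → x Tail Body: add FIRST(Body) = { f, h, p, x }.
Union: FOLLOW(Tail) = { $, f, h, p, u, x }.

{ $, f, h, p, u, x }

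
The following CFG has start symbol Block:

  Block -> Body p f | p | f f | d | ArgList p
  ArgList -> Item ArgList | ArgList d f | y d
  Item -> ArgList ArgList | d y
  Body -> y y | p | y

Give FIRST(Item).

From Item -> ArgList ArgList: add FIRST(ArgList) = { d, y }.
Item -> d y contributes {d}.
Union: FIRST(Item) = { d, y }.

{ d, y }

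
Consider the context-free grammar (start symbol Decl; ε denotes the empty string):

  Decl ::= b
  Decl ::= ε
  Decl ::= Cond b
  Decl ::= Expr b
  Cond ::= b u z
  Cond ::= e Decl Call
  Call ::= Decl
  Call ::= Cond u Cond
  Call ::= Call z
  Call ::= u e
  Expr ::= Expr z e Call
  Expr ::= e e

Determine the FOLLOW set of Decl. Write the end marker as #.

Decl is the start symbol, so # ∈ FOLLOW(Decl).
In Cond ::= e Decl Call: add FIRST(Call)\{ε} = { b, e, u, z }.
  Since Call is nullable, also add FOLLOW(Cond) = { b, u, z }.
In Call ::= Decl: Decl is at the end, add FOLLOW(Call) = { b, u, z }.
Union: FOLLOW(Decl) = { #, b, e, u, z }.

{ #, b, e, u, z }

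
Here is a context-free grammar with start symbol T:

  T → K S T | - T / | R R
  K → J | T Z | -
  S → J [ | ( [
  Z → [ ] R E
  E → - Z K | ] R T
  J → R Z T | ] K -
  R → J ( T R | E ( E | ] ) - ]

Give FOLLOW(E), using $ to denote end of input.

In Z → [ ] R E: E is at the end, add FOLLOW(Z) = { $, (, -, /, [, ] }.
In R → E ( E: add FIRST(( E) = { ( }.
In R → E ( E: E is at the end, add FOLLOW(R) = { $, (, -, /, [, ] }.
Union: FOLLOW(E) = { $, (, -, /, [, ] }.

{ $, (, -, /, [, ] }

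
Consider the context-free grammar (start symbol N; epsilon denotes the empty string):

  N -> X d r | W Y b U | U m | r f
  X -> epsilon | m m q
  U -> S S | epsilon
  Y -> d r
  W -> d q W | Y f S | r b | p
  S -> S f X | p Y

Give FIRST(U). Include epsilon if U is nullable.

{ p, epsilon }

From U -> S S: add FIRST(S) = { p }.
U -> epsilon contributes epsilon.
Union: FIRST(U) = { p, epsilon }.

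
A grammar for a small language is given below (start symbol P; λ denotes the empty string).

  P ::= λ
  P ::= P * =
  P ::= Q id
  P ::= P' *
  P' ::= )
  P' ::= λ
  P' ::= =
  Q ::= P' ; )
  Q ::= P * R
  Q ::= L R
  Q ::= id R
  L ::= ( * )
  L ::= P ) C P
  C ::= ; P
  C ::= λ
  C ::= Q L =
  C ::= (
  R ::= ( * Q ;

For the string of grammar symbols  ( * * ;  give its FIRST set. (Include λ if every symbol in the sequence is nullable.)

{ ( }

( is a terminal; add {(} and stop.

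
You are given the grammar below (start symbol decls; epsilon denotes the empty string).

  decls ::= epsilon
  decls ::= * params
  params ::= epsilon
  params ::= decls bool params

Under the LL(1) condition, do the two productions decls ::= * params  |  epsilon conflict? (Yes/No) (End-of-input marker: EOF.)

FIRST(* params) = { * } and FIRST(epsilon) = { epsilon }.
The second is nullable but FOLLOW(decls) = { EOF, bool } is disjoint from FIRST of the first.

No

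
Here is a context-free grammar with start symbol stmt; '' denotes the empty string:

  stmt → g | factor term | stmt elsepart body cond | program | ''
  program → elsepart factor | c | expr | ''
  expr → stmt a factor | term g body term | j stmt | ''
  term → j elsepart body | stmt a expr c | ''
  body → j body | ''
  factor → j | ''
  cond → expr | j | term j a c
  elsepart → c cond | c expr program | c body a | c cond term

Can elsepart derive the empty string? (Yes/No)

Nullable nonterminals: body, cond, expr, factor, program, stmt, term.
No production of elsepart has an RHS whose symbols are all nullable, so elsepart is not nullable.

No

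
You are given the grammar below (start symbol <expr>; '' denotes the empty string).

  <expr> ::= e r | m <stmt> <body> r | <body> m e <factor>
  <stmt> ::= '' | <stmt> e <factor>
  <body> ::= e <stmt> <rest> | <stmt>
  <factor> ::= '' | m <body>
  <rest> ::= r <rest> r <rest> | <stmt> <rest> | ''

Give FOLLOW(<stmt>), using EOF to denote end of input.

In <expr> ::= m <stmt> <body> r: add FIRST(<body> r) = { e, r }.
In <stmt> ::= <stmt> e <factor>: add FIRST(e <factor>) = { e }.
In <body> ::= e <stmt> <rest>: add FIRST(<rest>)\{''} = { e, r }.
  Since <rest> is nullable, also add FOLLOW(<body>) = { EOF, e, m, r }.
In <body> ::= <stmt>: <stmt> is at the end, add FOLLOW(<body>) = { EOF, e, m, r }.
In <rest> ::= <stmt> <rest>: add FIRST(<rest>)\{''} = { e, r }.
  Since <rest> is nullable, also add FOLLOW(<rest>) = { EOF, e, m, r }.
Union: FOLLOW(<stmt>) = { EOF, e, m, r }.

{ EOF, e, m, r }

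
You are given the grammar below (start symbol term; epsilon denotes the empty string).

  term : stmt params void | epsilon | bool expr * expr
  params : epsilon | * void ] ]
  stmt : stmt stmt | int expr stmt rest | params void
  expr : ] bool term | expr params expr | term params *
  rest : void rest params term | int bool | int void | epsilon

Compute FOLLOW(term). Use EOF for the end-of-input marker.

term is the start symbol, so EOF ∈ FOLLOW(term).
In expr : ] bool term: term is at the end, add FOLLOW(expr) = { EOF, *, ], bool, int, void }.
In expr : term params *: add FIRST(params *) = { * }.
In rest : void rest params term: term is at the end, add FOLLOW(rest) = { *, bool, int, void }.
Union: FOLLOW(term) = { EOF, *, ], bool, int, void }.

{ EOF, *, ], bool, int, void }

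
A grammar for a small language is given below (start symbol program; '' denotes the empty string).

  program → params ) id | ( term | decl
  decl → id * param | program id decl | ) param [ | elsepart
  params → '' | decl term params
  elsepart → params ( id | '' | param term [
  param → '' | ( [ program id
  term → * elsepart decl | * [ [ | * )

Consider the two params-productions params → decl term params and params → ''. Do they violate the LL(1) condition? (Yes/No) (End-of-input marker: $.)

Yes

FIRST(decl term params) = { (, ), *, id } and FIRST('') = { '' }.
The second alternative is nullable and FOLLOW(params) = { (, ) } shares ( with FIRST of the first — conflict.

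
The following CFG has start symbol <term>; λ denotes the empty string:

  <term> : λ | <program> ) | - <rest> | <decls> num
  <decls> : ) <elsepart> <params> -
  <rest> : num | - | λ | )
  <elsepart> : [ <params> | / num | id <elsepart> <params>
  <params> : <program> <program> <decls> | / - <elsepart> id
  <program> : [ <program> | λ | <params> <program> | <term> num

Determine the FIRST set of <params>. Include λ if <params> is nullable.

From <params> : <program> <program> <decls>: <program>, <program> nullable, take FIRST(<program>) ∪ FIRST(<program>) ∪ FIRST(<decls>) = { ), -, /, [, num }.
<params> : / - <elsepart> id contributes {/}.
Union: FIRST(<params>) = { ), -, /, [, num }.

{ ), -, /, [, num }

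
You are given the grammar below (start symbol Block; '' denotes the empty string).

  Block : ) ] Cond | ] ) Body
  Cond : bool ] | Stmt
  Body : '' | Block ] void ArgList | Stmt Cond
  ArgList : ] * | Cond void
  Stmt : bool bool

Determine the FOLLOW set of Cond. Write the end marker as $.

{ $, ], void }

In Block : ) ] Cond: Cond is at the end, add FOLLOW(Block) = { $, ] }.
In Body : Stmt Cond: Cond is at the end, add FOLLOW(Body) = { $, ] }.
In ArgList : Cond void: add FIRST(void) = { void }.
Union: FOLLOW(Cond) = { $, ], void }.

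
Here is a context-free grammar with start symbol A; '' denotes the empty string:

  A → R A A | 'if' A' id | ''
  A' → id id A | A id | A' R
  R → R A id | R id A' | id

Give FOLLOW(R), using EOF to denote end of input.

{ EOF, 'if', id }

In A → R A A: add FIRST(A A)\{''} = { 'if', id }.
  Since A A is nullable, also add FOLLOW(A) = { EOF, 'if', id }.
In A' → A' R: R is at the end, add FOLLOW(A') = { EOF, 'if', id }.
In R → R A id: add FIRST(A id) = { 'if', id }.
In R → R id A': add FIRST(id A') = { id }.
Union: FOLLOW(R) = { EOF, 'if', id }.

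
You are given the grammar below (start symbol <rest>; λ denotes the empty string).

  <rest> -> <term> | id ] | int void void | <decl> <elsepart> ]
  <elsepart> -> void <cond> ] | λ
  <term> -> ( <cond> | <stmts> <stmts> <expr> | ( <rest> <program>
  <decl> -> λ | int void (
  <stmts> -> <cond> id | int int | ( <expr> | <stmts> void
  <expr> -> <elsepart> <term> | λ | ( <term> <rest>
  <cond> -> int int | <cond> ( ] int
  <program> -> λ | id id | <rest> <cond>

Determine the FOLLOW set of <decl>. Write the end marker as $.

{ ], void }

In <rest> -> <decl> <elsepart> ]: add FIRST(<elsepart> ]) = { ], void }.
Union: FOLLOW(<decl>) = { ], void }.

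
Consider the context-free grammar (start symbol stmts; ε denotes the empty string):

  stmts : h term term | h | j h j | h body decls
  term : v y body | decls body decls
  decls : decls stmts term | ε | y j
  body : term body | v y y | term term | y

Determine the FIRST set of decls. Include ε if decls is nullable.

{ h, j, y, ε }

From decls : decls stmts term: decls nullable, take FIRST(decls) ∪ FIRST(stmts) = { h, j, y }.
decls : ε contributes ε.
decls : y j contributes {y}.
Union: FIRST(decls) = { h, j, y, ε }.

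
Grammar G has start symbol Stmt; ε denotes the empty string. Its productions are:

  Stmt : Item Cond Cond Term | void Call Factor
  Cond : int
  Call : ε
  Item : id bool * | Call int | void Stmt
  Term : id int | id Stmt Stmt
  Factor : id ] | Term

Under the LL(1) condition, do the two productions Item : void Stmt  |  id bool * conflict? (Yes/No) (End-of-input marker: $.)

No

FIRST(void Stmt) = { void } and FIRST(id bool *) = { id }.
The FIRST sets are disjoint and neither alternative is nullable — no conflict.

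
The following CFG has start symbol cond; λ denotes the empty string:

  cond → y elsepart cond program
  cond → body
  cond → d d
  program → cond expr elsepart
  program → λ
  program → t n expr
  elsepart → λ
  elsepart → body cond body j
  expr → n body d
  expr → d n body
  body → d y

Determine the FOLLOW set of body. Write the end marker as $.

In cond → body: body is at the end, add FOLLOW(cond) = { $, d, n, t, y }.
In elsepart → body cond body j: add FIRST(cond body j) = { d, y }.
In elsepart → body cond body j: add FIRST(j) = { j }.
In expr → n body d: add FIRST(d) = { d }.
In expr → d n body: body is at the end, add FOLLOW(expr) = { $, d, n, t, y }.
Union: FOLLOW(body) = { $, d, j, n, t, y }.

{ $, d, j, n, t, y }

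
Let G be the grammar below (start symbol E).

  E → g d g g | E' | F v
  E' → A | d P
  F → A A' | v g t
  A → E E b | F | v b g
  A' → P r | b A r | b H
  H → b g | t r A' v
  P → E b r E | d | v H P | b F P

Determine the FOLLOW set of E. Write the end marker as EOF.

{ EOF, b, d, g, r, v }

E is the start symbol, so EOF ∈ FOLLOW(E).
In A → E E b: add FIRST(E b) = { d, g, v }.
In A → E E b: add FIRST(b) = { b }.
In P → E b r E: add FIRST(b r E) = { b }.
In P → E b r E: E is at the end, add FOLLOW(P) = { EOF, b, d, g, r, v }.
Union: FOLLOW(E) = { EOF, b, d, g, r, v }.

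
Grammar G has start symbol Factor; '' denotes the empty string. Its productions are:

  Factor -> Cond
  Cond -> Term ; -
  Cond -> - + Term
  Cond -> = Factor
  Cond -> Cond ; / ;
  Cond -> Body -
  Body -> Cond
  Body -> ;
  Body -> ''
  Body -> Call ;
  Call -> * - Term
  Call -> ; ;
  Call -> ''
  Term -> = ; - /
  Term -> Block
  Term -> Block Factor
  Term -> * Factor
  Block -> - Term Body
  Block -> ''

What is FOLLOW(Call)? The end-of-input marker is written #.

In Body -> Call ;: add FIRST(;) = { ; }.
Union: FOLLOW(Call) = { ; }.

{ ; }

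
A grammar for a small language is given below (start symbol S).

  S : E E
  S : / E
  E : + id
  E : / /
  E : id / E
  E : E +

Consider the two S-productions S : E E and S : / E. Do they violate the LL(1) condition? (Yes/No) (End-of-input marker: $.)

Yes

FIRST(E E) = { +, /, id } and FIRST(/ E) = { / }.
Both contain /, so the two alternatives are not disjoint — LL(1) conflict.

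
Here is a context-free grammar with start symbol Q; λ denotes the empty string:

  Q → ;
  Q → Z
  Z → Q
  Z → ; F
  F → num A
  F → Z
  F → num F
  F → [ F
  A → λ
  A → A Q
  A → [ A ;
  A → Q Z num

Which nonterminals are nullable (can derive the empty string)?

Directly nullable (have an λ-production): A.
No other nonterminal has a production whose RHS symbols are all nullable.

{ A }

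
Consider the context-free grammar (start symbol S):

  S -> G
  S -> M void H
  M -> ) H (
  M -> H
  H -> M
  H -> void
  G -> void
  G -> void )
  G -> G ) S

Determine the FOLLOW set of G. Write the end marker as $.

{ $, ) }

In S -> G: G is at the end, add FOLLOW(S) = { $, ) }.
In G -> G ) S: add FIRST() S) = { ) }.
Union: FOLLOW(G) = { $, ) }.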